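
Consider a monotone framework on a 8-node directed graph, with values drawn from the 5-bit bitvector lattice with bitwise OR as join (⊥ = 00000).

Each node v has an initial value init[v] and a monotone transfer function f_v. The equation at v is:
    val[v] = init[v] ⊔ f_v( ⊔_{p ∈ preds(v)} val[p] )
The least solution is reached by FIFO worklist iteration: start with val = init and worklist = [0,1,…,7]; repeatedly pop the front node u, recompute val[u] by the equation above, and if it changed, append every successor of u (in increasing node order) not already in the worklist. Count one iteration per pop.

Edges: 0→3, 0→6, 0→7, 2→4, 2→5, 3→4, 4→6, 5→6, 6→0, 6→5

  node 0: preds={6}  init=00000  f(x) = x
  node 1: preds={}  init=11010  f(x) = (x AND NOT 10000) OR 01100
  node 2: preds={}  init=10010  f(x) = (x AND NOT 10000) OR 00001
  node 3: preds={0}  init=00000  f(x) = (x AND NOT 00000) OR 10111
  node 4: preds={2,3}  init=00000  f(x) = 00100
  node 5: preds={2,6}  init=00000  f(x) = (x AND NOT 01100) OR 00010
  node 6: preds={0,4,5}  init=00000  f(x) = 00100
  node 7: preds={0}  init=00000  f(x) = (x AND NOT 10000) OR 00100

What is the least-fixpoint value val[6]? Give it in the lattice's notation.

00100

Worklist (13 pops):
  #1 pop 0: in=00000 → 00000 (no change)
  #2 pop 1: in=00000 → 11110 (was 11010); enqueue []
  #3 pop 2: in=00000 → 10011 (was 10010); enqueue []
  #4 pop 3: in=00000 → 10111 (was 00000); enqueue []
  #5 pop 4: in=10111 → 00100 (was 00000); enqueue []
  #6 pop 5: in=10011 → 10011 (was 00000); enqueue []
  #7 pop 6: in=10111 → 00100 (was 00000); enqueue [0,5]
  #8 pop 7: in=00000 → 00100 (was 00000); enqueue []
  #9 pop 0: in=00100 → 00100 (was 00000); enqueue [3,6,7]
  #10 pop 5: in=10111 → 10011 (no change)
  #11 pop 3: in=00100 → 10111 (no change)
  #12 pop 6: in=10111 → 00100 (no change)
  #13 pop 7: in=00100 → 00100 (no change)

Fixpoint:
  val[0] = 00100
  val[1] = 11110
  val[2] = 10011
  val[3] = 10111
  val[4] = 00100
  val[5] = 10011
  val[6] = 00100
  val[7] = 00100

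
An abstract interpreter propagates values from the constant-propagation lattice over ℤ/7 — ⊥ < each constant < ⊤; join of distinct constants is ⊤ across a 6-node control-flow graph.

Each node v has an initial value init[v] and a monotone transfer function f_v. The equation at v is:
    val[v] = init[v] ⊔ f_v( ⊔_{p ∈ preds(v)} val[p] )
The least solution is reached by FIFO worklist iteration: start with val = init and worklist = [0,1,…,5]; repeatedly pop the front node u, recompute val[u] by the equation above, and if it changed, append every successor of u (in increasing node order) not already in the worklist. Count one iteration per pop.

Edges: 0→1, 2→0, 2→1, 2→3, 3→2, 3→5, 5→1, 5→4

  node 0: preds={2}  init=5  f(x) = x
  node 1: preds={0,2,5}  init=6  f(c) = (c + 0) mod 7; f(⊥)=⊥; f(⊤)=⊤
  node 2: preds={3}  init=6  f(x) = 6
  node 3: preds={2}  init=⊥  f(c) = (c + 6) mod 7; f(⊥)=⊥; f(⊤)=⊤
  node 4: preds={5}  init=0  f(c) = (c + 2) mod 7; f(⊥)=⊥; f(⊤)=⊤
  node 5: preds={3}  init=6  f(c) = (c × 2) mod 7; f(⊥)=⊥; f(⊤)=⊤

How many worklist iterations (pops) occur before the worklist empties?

9

Iteration log — 9 steps:
  step 1. node 0  ⊔preds=6  new=⊤  old=5  +wl: 
  step 2. node 1  ⊔preds=⊤  new=⊤  old=6  +wl: 
  step 3. node 2  ⊔preds=⊥  new=6  stable
  step 4. node 3  ⊔preds=6  new=5  old=⊥  +wl: 2
  step 5. node 4  ⊔preds=6  new=⊤  old=0  +wl: 
  step 6. node 5  ⊔preds=5  new=⊤  old=6  +wl: 1,4
  step 7. node 2  ⊔preds=5  new=6  stable
  step 8. node 1  ⊔preds=⊤  new=⊤  stable
  step 9. node 4  ⊔preds=⊤  new=⊤  stable

Least fixpoint reached:
  node 0: ⊤
  node 1: ⊤
  node 2: 6
  node 3: 5
  node 4: ⊤
  node 5: ⊤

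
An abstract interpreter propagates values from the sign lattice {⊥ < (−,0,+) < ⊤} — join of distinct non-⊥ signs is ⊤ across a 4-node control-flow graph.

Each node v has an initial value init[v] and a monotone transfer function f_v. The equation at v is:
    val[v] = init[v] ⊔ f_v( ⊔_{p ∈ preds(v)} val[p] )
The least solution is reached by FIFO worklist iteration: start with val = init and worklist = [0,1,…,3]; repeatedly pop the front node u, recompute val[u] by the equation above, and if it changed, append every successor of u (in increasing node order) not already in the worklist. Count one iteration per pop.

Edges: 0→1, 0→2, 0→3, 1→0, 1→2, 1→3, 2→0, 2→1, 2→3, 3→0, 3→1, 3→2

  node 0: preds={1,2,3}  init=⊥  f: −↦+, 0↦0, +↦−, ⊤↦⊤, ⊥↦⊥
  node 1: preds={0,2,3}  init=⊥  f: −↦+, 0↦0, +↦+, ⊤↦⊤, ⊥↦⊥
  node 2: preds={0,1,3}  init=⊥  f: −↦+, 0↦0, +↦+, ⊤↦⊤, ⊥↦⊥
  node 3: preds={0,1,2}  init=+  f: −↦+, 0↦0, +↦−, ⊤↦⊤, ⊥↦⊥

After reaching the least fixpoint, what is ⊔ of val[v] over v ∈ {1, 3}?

⊤

Iteration log — 8 steps:
  step 1. node 0  ⊔preds=+  new=−  old=⊥  +wl: 
  step 2. node 1  ⊔preds=⊤  new=⊤  old=⊥  +wl: 0
  step 3. node 2  ⊔preds=⊤  new=⊤  old=⊥  +wl: 1
  step 4. node 3  ⊔preds=⊤  new=⊤  old=+  +wl: 2
  step 5. node 0  ⊔preds=⊤  new=⊤  old=−  +wl: 3
  step 6. node 1  ⊔preds=⊤  new=⊤  stable
  step 7. node 2  ⊔preds=⊤  new=⊤  stable
  step 8. node 3  ⊔preds=⊤  new=⊤  stable

Least fixpoint reached:
  node 0: ⊤
  node 1: ⊤
  node 2: ⊤
  node 3: ⊤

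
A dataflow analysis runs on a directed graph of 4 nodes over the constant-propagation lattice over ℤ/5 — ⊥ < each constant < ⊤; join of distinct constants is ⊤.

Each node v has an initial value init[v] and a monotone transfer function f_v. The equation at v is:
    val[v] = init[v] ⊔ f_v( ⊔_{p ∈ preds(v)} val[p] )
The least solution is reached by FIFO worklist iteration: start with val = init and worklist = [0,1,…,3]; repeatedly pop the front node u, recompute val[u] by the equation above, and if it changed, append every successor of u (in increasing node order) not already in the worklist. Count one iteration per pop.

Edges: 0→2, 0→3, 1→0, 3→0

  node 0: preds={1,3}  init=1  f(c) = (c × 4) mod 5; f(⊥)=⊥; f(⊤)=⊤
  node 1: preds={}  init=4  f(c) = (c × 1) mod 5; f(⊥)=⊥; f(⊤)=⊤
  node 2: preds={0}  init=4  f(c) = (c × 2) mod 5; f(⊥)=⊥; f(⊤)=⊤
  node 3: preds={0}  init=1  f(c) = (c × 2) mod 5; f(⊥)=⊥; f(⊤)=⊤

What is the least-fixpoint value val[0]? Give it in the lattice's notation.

⊤

Iteration log — 5 steps:
  step 1. node 0  ⊔preds=⊤  new=⊤  old=1  +wl: 
  step 2. node 1  ⊔preds=⊥  new=4  stable
  step 3. node 2  ⊔preds=⊤  new=⊤  old=4  +wl: 
  step 4. node 3  ⊔preds=⊤  new=⊤  old=1  +wl: 0
  step 5. node 0  ⊔preds=⊤  new=⊤  stable

Least fixpoint reached:
  node 0: ⊤
  node 1: 4
  node 2: ⊤
  node 3: ⊤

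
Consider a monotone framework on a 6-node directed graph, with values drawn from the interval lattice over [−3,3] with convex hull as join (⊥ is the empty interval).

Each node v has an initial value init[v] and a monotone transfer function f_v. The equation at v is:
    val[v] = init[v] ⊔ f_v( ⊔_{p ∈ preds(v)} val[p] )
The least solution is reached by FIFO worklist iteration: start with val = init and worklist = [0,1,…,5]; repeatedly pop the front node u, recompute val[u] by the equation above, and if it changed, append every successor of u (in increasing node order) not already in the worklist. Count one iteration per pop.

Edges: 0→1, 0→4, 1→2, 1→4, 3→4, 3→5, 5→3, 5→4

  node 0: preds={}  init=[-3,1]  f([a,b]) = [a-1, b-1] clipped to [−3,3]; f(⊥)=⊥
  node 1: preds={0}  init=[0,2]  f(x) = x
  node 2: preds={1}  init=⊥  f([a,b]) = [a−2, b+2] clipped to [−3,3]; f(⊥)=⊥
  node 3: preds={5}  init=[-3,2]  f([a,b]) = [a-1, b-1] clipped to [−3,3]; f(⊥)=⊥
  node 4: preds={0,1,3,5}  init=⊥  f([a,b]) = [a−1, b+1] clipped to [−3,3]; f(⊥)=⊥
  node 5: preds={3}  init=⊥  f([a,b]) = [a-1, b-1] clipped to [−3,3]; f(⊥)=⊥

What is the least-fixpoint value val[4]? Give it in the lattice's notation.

Iteration log — 8 steps:
  step 1. node 0  ⊔preds=⊥  new=[-3,1]  stable
  step 2. node 1  ⊔preds=[-3,1]  new=[-3,2]  old=[0,2]  +wl: 
  step 3. node 2  ⊔preds=[-3,2]  new=[-3,3]  old=⊥  +wl: 
  step 4. node 3  ⊔preds=⊥  new=[-3,2]  stable
  step 5. node 4  ⊔preds=[-3,2]  new=[-3,3]  old=⊥  +wl: 
  step 6. node 5  ⊔preds=[-3,2]  new=[-3,1]  old=⊥  +wl: 3,4
  step 7. node 3  ⊔preds=[-3,1]  new=[-3,2]  stable
  step 8. node 4  ⊔preds=[-3,2]  new=[-3,3]  stable

Least fixpoint reached:
  node 0: [-3,1]
  node 1: [-3,2]
  node 2: [-3,3]
  node 3: [-3,2]
  node 4: [-3,3]
  node 5: [-3,1]

[-3,3]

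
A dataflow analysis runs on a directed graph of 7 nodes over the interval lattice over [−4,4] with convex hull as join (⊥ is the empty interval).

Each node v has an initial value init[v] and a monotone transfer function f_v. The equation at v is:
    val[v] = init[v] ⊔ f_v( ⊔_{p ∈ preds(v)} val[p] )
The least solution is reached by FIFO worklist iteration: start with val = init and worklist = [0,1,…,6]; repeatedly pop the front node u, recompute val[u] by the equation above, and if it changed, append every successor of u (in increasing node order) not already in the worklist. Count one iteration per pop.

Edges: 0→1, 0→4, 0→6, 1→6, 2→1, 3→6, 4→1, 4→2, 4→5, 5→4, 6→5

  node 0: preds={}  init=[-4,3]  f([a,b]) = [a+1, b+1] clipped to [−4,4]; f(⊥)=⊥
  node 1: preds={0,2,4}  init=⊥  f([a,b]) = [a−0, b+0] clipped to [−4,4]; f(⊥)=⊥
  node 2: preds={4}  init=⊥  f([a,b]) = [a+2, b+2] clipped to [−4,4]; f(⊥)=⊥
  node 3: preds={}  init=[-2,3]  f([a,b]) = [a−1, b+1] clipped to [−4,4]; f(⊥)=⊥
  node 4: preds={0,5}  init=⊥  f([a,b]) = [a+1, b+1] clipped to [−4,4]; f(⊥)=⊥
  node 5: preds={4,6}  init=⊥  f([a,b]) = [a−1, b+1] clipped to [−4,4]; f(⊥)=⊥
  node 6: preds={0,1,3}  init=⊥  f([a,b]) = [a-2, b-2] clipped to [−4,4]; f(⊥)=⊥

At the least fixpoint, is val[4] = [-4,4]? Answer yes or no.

Worklist (14 pops):
  #1 pop 0: in=⊥ → [-4,3] (no change)
  #2 pop 1: in=[-4,3] → [-4,3] (was ⊥); enqueue []
  #3 pop 2: in=⊥ → ⊥ (no change)
  #4 pop 3: in=⊥ → [-2,3] (no change)
  #5 pop 4: in=[-4,3] → [-3,4] (was ⊥); enqueue [1,2]
  #6 pop 5: in=[-3,4] → [-4,4] (was ⊥); enqueue [4]
  #7 pop 6: in=[-4,3] → [-4,1] (was ⊥); enqueue [5]
  #8 pop 1: in=[-4,4] → [-4,4] (was [-4,3]); enqueue [6]
  #9 pop 2: in=[-3,4] → [-1,4] (was ⊥); enqueue [1]
  #10 pop 4: in=[-4,4] → [-3,4] (no change)
  #11 pop 5: in=[-4,4] → [-4,4] (no change)
  #12 pop 6: in=[-4,4] → [-4,2] (was [-4,1]); enqueue [5]
  #13 pop 1: in=[-4,4] → [-4,4] (no change)
  #14 pop 5: in=[-4,4] → [-4,4] (no change)

Fixpoint:
  val[0] = [-4,3]
  val[1] = [-4,4]
  val[2] = [-1,4]
  val[3] = [-2,3]
  val[4] = [-3,4]
  val[5] = [-4,4]
  val[6] = [-4,2]

no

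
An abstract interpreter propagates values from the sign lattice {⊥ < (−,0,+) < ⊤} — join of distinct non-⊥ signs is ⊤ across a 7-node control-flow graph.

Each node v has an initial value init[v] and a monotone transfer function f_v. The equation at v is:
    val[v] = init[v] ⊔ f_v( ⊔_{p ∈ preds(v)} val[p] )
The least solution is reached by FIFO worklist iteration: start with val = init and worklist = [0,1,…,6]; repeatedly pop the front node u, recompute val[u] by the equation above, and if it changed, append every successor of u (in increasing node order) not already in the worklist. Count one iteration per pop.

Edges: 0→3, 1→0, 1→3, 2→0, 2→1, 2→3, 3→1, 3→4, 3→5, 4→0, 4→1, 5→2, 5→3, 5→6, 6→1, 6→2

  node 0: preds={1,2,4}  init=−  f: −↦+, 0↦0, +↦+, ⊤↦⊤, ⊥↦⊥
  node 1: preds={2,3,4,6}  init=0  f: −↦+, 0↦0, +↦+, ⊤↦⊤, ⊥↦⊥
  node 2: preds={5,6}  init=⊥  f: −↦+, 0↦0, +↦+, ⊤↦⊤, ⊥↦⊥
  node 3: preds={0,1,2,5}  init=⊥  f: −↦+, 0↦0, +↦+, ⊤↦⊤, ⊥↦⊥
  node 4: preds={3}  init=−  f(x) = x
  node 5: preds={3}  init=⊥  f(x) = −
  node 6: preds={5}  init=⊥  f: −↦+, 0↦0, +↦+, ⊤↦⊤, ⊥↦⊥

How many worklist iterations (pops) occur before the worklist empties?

Worklist (13 pops):
  #1 pop 0: in=⊤ → ⊤ (was −); enqueue []
  #2 pop 1: in=− → ⊤ (was 0); enqueue [0]
  #3 pop 2: in=⊥ → ⊥ (no change)
  #4 pop 3: in=⊤ → ⊤ (was ⊥); enqueue [1]
  #5 pop 4: in=⊤ → ⊤ (was −); enqueue []
  #6 pop 5: in=⊤ → − (was ⊥); enqueue [2,3]
  #7 pop 6: in=− → + (was ⊥); enqueue []
  #8 pop 0: in=⊤ → ⊤ (no change)
  #9 pop 1: in=⊤ → ⊤ (no change)
  #10 pop 2: in=⊤ → ⊤ (was ⊥); enqueue [0,1]
  #11 pop 3: in=⊤ → ⊤ (no change)
  #12 pop 0: in=⊤ → ⊤ (no change)
  #13 pop 1: in=⊤ → ⊤ (no change)

Fixpoint:
  val[0] = ⊤
  val[1] = ⊤
  val[2] = ⊤
  val[3] = ⊤
  val[4] = ⊤
  val[5] = −
  val[6] = +

13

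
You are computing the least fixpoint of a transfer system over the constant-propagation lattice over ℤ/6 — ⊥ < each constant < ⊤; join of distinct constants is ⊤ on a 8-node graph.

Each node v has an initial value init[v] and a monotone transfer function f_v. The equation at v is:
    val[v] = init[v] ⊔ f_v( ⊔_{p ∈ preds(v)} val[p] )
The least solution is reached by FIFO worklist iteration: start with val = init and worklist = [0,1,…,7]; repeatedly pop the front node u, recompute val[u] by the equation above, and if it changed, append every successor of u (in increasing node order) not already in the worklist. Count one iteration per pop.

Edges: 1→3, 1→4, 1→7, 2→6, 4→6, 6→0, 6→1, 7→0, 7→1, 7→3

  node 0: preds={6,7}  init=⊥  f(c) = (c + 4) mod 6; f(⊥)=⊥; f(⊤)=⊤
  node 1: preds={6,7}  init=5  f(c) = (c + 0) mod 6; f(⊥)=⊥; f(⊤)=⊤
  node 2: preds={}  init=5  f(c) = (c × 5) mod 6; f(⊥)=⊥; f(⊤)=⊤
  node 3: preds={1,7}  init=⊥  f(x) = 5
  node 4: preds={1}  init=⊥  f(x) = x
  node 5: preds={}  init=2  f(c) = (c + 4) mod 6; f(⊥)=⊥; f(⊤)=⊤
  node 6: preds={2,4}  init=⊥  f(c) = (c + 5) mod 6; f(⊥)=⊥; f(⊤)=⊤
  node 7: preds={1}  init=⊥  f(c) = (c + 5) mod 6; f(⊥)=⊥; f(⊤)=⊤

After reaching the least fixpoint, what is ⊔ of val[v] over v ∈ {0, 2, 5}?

⊤

Worklist (17 pops):
  #1 pop 0: in=⊥ → ⊥ (no change)
  #2 pop 1: in=⊥ → 5 (no change)
  #3 pop 2: in=⊥ → 5 (no change)
  #4 pop 3: in=5 → 5 (was ⊥); enqueue []
  #5 pop 4: in=5 → 5 (was ⊥); enqueue []
  #6 pop 5: in=⊥ → 2 (no change)
  #7 pop 6: in=5 → 4 (was ⊥); enqueue [0,1]
  #8 pop 7: in=5 → 4 (was ⊥); enqueue [3]
  #9 pop 0: in=4 → 2 (was ⊥); enqueue []
  #10 pop 1: in=4 → ⊤ (was 5); enqueue [4,7]
  #11 pop 3: in=⊤ → 5 (no change)
  #12 pop 4: in=⊤ → ⊤ (was 5); enqueue [6]
  #13 pop 7: in=⊤ → ⊤ (was 4); enqueue [0,1,3]
  #14 pop 6: in=⊤ → ⊤ (was 4); enqueue []
  #15 pop 0: in=⊤ → ⊤ (was 2); enqueue []
  #16 pop 1: in=⊤ → ⊤ (no change)
  #17 pop 3: in=⊤ → 5 (no change)

Fixpoint:
  val[0] = ⊤
  val[1] = ⊤
  val[2] = 5
  val[3] = 5
  val[4] = ⊤
  val[5] = 2
  val[6] = ⊤
  val[7] = ⊤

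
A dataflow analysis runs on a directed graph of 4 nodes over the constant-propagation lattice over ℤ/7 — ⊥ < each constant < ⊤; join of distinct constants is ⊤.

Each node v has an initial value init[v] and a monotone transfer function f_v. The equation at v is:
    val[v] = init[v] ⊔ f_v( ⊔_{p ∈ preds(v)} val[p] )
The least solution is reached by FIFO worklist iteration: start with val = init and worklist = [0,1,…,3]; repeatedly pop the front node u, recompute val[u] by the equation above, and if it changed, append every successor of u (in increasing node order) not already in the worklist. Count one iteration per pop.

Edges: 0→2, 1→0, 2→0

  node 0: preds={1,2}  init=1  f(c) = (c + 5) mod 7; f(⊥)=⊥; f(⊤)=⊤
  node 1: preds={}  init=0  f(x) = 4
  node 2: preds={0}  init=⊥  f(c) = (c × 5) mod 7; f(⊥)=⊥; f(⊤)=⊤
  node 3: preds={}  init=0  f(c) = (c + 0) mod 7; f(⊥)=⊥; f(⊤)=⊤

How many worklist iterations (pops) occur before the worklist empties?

5

Trace (5 dequeues):
  [1] u=0 | in 0 | out ⊤ | prev 1 | push {}
  [2] u=1 | in ⊥ | out ⊤ | prev 0 | push {0}
  [3] u=2 | in ⊤ | out ⊤ | prev ⊥ | push {}
  [4] u=3 | in ⊥ | out 0 | ==
  [5] u=0 | in ⊤ | out ⊤ | ==

Converged values:
  [0] ⊤
  [1] ⊤
  [2] ⊤
  [3] 0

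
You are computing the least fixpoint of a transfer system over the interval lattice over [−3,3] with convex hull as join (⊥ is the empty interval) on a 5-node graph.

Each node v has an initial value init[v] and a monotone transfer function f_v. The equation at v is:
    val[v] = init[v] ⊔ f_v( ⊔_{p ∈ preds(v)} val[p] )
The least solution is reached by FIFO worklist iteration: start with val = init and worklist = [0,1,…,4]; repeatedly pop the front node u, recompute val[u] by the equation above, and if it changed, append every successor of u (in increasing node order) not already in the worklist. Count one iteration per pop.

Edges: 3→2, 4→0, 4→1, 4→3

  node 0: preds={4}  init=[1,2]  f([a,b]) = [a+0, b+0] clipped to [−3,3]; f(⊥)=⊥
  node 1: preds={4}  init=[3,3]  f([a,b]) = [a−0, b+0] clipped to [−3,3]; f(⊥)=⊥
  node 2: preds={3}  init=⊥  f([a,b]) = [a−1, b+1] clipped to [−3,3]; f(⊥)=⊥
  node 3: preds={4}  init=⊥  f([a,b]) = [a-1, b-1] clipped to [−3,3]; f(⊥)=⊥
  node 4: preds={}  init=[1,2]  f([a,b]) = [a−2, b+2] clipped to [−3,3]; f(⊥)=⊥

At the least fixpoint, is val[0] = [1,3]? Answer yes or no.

Trace (6 dequeues):
  [1] u=0 | in [1,2] | out [1,2] | ==
  [2] u=1 | in [1,2] | out [1,3] | prev [3,3] | push {}
  [3] u=2 | in ⊥ | out ⊥ | ==
  [4] u=3 | in [1,2] | out [0,1] | prev ⊥ | push {2}
  [5] u=4 | in ⊥ | out [1,2] | ==
  [6] u=2 | in [0,1] | out [-1,2] | prev ⊥ | push {}

Converged values:
  [0] [1,2]
  [1] [1,3]
  [2] [-1,2]
  [3] [0,1]
  [4] [1,2]

no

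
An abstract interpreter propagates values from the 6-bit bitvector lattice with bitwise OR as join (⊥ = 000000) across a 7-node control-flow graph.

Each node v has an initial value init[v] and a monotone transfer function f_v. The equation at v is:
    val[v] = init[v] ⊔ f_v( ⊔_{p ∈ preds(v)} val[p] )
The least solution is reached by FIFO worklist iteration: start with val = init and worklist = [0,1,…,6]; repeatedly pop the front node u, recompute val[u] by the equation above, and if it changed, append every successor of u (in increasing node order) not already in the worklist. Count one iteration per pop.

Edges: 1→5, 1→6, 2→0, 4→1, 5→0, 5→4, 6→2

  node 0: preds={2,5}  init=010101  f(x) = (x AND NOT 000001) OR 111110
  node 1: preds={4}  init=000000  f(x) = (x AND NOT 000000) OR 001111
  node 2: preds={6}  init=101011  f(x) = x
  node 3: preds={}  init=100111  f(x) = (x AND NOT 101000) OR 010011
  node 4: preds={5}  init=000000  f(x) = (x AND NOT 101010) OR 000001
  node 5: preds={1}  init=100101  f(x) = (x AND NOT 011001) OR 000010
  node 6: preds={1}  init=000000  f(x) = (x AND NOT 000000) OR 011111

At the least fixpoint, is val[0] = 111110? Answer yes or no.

no

Trace (12 dequeues):
  [1] u=0 | in 101111 | out 111111 | prev 010101 | push {}
  [2] u=1 | in 000000 | out 001111 | prev 000000 | push {}
  [3] u=2 | in 000000 | out 101011 | ==
  [4] u=3 | in 000000 | out 110111 | prev 100111 | push {}
  [5] u=4 | in 100101 | out 000101 | prev 000000 | push {1}
  [6] u=5 | in 001111 | out 100111 | prev 100101 | push {0,4}
  [7] u=6 | in 001111 | out 011111 | prev 000000 | push {2}
  [8] u=1 | in 000101 | out 001111 | ==
  [9] u=0 | in 101111 | out 111111 | ==
  [10] u=4 | in 100111 | out 000101 | ==
  [11] u=2 | in 011111 | out 111111 | prev 101011 | push {0}
  [12] u=0 | in 111111 | out 111111 | ==

Converged values:
  [0] 111111
  [1] 001111
  [2] 111111
  [3] 110111
  [4] 000101
  [5] 100111
  [6] 011111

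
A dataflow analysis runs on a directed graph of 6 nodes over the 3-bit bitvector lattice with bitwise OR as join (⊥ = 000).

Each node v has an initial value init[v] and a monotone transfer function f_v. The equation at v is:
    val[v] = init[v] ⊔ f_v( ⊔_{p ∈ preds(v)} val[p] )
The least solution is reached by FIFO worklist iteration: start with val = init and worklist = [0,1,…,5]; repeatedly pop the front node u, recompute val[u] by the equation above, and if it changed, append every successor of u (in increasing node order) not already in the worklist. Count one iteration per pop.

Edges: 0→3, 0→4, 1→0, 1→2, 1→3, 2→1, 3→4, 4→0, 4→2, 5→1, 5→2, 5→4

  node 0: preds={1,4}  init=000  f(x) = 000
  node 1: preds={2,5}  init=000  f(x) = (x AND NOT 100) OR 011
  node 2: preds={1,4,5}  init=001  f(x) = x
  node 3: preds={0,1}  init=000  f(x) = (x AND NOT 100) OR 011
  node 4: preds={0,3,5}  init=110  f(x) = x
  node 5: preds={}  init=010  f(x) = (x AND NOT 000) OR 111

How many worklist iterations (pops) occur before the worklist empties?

Worklist (10 pops):
  #1 pop 0: in=110 → 000 (no change)
  #2 pop 1: in=011 → 011 (was 000); enqueue [0]
  #3 pop 2: in=111 → 111 (was 001); enqueue [1]
  #4 pop 3: in=011 → 011 (was 000); enqueue []
  #5 pop 4: in=011 → 111 (was 110); enqueue [2]
  #6 pop 5: in=000 → 111 (was 010); enqueue [4]
  #7 pop 0: in=111 → 000 (no change)
  #8 pop 1: in=111 → 011 (no change)
  #9 pop 2: in=111 → 111 (no change)
  #10 pop 4: in=111 → 111 (no change)

Fixpoint:
  val[0] = 000
  val[1] = 011
  val[2] = 111
  val[3] = 011
  val[4] = 111
  val[5] = 111

10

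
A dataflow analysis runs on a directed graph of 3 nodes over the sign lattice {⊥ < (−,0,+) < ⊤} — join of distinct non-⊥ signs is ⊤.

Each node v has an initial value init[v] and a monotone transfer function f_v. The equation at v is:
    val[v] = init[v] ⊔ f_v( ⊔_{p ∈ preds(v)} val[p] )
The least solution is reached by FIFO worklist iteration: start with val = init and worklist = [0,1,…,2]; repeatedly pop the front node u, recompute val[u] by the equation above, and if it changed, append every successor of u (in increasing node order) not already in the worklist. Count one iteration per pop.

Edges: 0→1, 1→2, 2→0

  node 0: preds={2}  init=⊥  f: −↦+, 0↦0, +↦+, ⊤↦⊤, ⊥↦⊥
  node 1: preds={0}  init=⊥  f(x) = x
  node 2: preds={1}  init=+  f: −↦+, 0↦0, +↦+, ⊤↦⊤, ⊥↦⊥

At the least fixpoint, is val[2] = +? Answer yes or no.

Iteration log — 3 steps:
  step 1. node 0  ⊔preds=+  new=+  old=⊥  +wl: 
  step 2. node 1  ⊔preds=+  new=+  old=⊥  +wl: 
  step 3. node 2  ⊔preds=+  new=+  stable

Least fixpoint reached:
  node 0: +
  node 1: +
  node 2: +

yes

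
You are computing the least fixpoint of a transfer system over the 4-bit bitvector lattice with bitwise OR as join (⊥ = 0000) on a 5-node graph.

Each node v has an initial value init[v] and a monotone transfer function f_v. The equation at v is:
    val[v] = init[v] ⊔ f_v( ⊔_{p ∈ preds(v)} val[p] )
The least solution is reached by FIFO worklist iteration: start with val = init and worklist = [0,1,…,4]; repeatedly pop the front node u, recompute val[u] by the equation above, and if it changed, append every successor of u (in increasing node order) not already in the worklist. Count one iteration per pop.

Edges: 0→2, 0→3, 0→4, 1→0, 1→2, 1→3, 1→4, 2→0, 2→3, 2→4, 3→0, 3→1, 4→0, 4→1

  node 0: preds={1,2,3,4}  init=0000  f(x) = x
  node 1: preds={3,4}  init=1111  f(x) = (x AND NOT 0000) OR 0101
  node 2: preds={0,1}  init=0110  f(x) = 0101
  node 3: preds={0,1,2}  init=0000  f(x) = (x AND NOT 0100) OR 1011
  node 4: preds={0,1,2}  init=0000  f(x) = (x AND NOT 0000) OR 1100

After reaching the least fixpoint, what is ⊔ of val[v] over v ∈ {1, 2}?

1111

Trace (7 dequeues):
  [1] u=0 | in 1111 | out 1111 | prev 0000 | push {}
  [2] u=1 | in 0000 | out 1111 | ==
  [3] u=2 | in 1111 | out 0111 | prev 0110 | push {0}
  [4] u=3 | in 1111 | out 1011 | prev 0000 | push {1}
  [5] u=4 | in 1111 | out 1111 | prev 0000 | push {}
  [6] u=0 | in 1111 | out 1111 | ==
  [7] u=1 | in 1111 | out 1111 | ==

Converged values:
  [0] 1111
  [1] 1111
  [2] 0111
  [3] 1011
  [4] 1111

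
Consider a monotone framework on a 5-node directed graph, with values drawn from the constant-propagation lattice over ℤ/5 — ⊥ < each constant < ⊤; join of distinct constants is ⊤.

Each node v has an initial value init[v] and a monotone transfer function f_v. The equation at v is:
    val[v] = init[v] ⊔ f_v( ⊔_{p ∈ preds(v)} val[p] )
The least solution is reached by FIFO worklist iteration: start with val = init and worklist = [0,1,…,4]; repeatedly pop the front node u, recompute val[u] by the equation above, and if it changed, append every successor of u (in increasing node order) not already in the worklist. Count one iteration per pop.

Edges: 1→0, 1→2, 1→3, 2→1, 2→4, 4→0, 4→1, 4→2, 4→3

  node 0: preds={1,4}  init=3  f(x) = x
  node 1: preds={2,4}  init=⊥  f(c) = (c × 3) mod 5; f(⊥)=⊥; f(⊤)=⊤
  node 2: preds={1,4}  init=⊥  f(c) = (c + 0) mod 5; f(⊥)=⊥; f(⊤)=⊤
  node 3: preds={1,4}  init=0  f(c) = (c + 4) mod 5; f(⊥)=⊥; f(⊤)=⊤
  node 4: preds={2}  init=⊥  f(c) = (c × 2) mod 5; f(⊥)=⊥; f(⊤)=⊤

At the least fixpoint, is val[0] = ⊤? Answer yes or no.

Worklist (5 pops):
  #1 pop 0: in=⊥ → 3 (no change)
  #2 pop 1: in=⊥ → ⊥ (no change)
  #3 pop 2: in=⊥ → ⊥ (no change)
  #4 pop 3: in=⊥ → 0 (no change)
  #5 pop 4: in=⊥ → ⊥ (no change)

Fixpoint:
  val[0] = 3
  val[1] = ⊥
  val[2] = ⊥
  val[3] = 0
  val[4] = ⊥

no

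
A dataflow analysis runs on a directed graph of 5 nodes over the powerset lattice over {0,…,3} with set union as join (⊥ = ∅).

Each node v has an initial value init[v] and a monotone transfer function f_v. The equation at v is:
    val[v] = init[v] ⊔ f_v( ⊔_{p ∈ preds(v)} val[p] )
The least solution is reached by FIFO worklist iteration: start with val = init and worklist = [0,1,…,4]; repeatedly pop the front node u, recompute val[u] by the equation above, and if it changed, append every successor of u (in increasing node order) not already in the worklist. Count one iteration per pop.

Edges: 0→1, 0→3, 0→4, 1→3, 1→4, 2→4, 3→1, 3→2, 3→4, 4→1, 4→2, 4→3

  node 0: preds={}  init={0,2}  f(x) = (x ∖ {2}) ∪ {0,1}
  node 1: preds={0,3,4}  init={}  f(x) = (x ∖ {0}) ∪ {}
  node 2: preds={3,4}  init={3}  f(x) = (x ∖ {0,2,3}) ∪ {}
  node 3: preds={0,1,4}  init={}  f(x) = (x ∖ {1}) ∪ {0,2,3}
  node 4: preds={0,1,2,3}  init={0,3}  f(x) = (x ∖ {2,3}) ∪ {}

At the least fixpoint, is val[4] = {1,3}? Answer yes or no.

no

Iteration log — 9 steps:
  step 1. node 0  ⊔preds={}  new={0,1,2}  old={0,2}  +wl: 
  step 2. node 1  ⊔preds={0,1,2,3}  new={1,2,3}  old={}  +wl: 
  step 3. node 2  ⊔preds={0,3}  new={3}  stable
  step 4. node 3  ⊔preds={0,1,2,3}  new={0,2,3}  old={}  +wl: 1,2
  step 5. node 4  ⊔preds={0,1,2,3}  new={0,1,3}  old={0,3}  +wl: 3
  step 6. node 1  ⊔preds={0,1,2,3}  new={1,2,3}  stable
  step 7. node 2  ⊔preds={0,1,2,3}  new={1,3}  old={3}  +wl: 4
  step 8. node 3  ⊔preds={0,1,2,3}  new={0,2,3}  stable
  step 9. node 4  ⊔preds={0,1,2,3}  new={0,1,3}  stable

Least fixpoint reached:
  node 0: {0,1,2}
  node 1: {1,2,3}
  node 2: {1,3}
  node 3: {0,2,3}
  node 4: {0,1,3}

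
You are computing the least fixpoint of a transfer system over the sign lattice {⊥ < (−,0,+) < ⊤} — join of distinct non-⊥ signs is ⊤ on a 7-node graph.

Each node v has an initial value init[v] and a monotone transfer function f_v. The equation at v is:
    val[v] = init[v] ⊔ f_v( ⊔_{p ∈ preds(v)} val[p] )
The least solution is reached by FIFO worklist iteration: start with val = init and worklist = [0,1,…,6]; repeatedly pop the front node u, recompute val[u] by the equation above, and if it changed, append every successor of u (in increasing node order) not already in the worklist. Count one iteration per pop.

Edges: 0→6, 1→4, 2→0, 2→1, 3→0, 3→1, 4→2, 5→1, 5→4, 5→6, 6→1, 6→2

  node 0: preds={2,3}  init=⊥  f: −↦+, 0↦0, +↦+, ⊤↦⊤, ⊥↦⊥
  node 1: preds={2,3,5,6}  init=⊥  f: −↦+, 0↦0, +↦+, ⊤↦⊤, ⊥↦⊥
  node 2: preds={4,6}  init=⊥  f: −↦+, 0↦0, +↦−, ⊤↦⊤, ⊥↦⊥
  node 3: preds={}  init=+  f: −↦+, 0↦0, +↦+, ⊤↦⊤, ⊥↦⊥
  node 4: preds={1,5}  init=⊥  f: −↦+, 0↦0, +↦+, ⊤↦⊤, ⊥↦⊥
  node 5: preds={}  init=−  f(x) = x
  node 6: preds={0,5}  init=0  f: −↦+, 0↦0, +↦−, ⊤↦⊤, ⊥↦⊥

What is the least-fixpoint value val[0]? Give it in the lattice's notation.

Iteration log — 13 steps:
  step 1. node 0  ⊔preds=+  new=+  old=⊥  +wl: 
  step 2. node 1  ⊔preds=⊤  new=⊤  old=⊥  +wl: 
  step 3. node 2  ⊔preds=0  new=0  old=⊥  +wl: 0,1
  step 4. node 3  ⊔preds=⊥  new=+  stable
  step 5. node 4  ⊔preds=⊤  new=⊤  old=⊥  +wl: 2
  step 6. node 5  ⊔preds=⊥  new=−  stable
  step 7. node 6  ⊔preds=⊤  new=⊤  old=0  +wl: 
  step 8. node 0  ⊔preds=⊤  new=⊤  old=+  +wl: 6
  step 9. node 1  ⊔preds=⊤  new=⊤  stable
  step 10. node 2  ⊔preds=⊤  new=⊤  old=0  +wl: 0,1
  step 11. node 6  ⊔preds=⊤  new=⊤  stable
  step 12. node 0  ⊔preds=⊤  new=⊤  stable
  step 13. node 1  ⊔preds=⊤  new=⊤  stable

Least fixpoint reached:
  node 0: ⊤
  node 1: ⊤
  node 2: ⊤
  node 3: +
  node 4: ⊤
  node 5: −
  node 6: ⊤

⊤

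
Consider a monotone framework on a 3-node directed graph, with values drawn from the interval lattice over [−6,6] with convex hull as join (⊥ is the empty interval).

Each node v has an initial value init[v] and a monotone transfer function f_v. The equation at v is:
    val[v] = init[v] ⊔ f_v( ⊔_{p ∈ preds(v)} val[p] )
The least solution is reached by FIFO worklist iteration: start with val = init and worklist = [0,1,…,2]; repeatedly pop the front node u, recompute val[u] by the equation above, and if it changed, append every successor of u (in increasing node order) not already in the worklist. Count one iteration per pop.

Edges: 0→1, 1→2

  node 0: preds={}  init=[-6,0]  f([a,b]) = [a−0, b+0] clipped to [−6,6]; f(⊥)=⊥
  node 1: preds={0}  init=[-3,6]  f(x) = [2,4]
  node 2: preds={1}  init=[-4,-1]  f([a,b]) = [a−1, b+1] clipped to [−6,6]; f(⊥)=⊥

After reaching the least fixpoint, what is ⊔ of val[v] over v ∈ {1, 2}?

Trace (3 dequeues):
  [1] u=0 | in ⊥ | out [-6,0] | ==
  [2] u=1 | in [-6,0] | out [-3,6] | ==
  [3] u=2 | in [-3,6] | out [-4,6] | prev [-4,-1] | push {}

Converged values:
  [0] [-6,0]
  [1] [-3,6]
  [2] [-4,6]

[-4,6]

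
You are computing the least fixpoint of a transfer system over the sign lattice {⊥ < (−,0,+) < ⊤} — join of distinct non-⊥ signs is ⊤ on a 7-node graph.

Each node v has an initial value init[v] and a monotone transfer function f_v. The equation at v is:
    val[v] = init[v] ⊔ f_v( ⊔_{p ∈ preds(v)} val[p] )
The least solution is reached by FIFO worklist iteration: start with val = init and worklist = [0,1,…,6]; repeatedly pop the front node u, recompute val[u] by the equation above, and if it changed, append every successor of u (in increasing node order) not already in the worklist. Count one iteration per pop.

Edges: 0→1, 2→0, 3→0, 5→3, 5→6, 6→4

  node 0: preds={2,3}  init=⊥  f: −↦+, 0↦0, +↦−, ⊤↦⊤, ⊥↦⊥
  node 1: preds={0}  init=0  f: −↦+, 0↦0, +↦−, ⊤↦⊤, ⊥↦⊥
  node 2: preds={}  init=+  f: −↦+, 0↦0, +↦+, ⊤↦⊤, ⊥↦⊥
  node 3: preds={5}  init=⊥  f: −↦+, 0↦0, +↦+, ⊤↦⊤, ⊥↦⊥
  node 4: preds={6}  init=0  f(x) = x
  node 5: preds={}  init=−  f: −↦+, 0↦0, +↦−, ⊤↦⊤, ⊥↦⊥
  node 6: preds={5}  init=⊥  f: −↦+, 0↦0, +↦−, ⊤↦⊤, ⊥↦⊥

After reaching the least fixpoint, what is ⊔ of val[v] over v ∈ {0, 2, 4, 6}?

⊤

Iteration log — 9 steps:
  step 1. node 0  ⊔preds=+  new=−  old=⊥  +wl: 
  step 2. node 1  ⊔preds=−  new=⊤  old=0  +wl: 
  step 3. node 2  ⊔preds=⊥  new=+  stable
  step 4. node 3  ⊔preds=−  new=+  old=⊥  +wl: 0
  step 5. node 4  ⊔preds=⊥  new=0  stable
  step 6. node 5  ⊔preds=⊥  new=−  stable
  step 7. node 6  ⊔preds=−  new=+  old=⊥  +wl: 4
  step 8. node 0  ⊔preds=+  new=−  stable
  step 9. node 4  ⊔preds=+  new=⊤  old=0  +wl: 

Least fixpoint reached:
  node 0: −
  node 1: ⊤
  node 2: +
  node 3: +
  node 4: ⊤
  node 5: −
  node 6: +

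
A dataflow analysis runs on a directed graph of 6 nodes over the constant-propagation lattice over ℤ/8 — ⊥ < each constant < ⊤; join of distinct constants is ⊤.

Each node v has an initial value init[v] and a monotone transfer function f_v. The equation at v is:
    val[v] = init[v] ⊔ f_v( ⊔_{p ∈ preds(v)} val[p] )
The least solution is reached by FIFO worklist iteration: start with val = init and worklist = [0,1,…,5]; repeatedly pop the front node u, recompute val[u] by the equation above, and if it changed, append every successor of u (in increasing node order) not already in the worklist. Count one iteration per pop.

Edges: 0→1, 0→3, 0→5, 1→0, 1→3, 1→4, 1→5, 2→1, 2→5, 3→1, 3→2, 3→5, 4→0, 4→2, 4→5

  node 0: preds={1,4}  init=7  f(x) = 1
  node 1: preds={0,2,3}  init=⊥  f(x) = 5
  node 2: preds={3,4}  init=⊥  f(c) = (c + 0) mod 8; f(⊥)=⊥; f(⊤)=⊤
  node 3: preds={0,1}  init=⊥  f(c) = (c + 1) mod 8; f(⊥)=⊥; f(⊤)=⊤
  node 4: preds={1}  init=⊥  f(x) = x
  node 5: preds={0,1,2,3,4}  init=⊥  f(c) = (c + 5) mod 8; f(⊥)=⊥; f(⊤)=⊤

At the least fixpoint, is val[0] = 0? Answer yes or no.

Iteration log — 11 steps:
  step 1. node 0  ⊔preds=⊥  new=⊤  old=7  +wl: 
  step 2. node 1  ⊔preds=⊤  new=5  old=⊥  +wl: 0
  step 3. node 2  ⊔preds=⊥  new=⊥  stable
  step 4. node 3  ⊔preds=⊤  new=⊤  old=⊥  +wl: 1,2
  step 5. node 4  ⊔preds=5  new=5  old=⊥  +wl: 
  step 6. node 5  ⊔preds=⊤  new=⊤  old=⊥  +wl: 
  step 7. node 0  ⊔preds=5  new=⊤  stable
  step 8. node 1  ⊔preds=⊤  new=5  stable
  step 9. node 2  ⊔preds=⊤  new=⊤  old=⊥  +wl: 1,5
  step 10. node 1  ⊔preds=⊤  new=5  stable
  step 11. node 5  ⊔preds=⊤  new=⊤  stable

Least fixpoint reached:
  node 0: ⊤
  node 1: 5
  node 2: ⊤
  node 3: ⊤
  node 4: 5
  node 5: ⊤

no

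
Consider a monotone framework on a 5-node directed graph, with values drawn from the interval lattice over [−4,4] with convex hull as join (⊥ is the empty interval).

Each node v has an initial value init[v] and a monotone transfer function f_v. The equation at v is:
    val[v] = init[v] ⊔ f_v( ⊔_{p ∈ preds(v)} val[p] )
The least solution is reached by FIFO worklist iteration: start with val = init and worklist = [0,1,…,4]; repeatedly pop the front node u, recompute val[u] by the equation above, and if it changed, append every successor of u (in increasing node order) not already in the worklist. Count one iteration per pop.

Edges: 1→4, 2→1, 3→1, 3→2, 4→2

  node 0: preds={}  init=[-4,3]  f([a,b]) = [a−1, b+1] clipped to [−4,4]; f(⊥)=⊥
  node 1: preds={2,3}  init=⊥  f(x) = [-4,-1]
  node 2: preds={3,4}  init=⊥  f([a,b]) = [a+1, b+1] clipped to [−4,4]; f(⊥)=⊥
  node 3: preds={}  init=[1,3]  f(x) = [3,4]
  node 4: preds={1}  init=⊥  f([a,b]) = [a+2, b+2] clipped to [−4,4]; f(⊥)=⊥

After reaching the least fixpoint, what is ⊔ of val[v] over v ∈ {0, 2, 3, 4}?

[-4,4]

Worklist (8 pops):
  #1 pop 0: in=⊥ → [-4,3] (no change)
  #2 pop 1: in=[1,3] → [-4,-1] (was ⊥); enqueue []
  #3 pop 2: in=[1,3] → [2,4] (was ⊥); enqueue [1]
  #4 pop 3: in=⊥ → [1,4] (was [1,3]); enqueue [2]
  #5 pop 4: in=[-4,-1] → [-2,1] (was ⊥); enqueue []
  #6 pop 1: in=[1,4] → [-4,-1] (no change)
  #7 pop 2: in=[-2,4] → [-1,4] (was [2,4]); enqueue [1]
  #8 pop 1: in=[-1,4] → [-4,-1] (no change)

Fixpoint:
  val[0] = [-4,3]
  val[1] = [-4,-1]
  val[2] = [-1,4]
  val[3] = [1,4]
  val[4] = [-2,1]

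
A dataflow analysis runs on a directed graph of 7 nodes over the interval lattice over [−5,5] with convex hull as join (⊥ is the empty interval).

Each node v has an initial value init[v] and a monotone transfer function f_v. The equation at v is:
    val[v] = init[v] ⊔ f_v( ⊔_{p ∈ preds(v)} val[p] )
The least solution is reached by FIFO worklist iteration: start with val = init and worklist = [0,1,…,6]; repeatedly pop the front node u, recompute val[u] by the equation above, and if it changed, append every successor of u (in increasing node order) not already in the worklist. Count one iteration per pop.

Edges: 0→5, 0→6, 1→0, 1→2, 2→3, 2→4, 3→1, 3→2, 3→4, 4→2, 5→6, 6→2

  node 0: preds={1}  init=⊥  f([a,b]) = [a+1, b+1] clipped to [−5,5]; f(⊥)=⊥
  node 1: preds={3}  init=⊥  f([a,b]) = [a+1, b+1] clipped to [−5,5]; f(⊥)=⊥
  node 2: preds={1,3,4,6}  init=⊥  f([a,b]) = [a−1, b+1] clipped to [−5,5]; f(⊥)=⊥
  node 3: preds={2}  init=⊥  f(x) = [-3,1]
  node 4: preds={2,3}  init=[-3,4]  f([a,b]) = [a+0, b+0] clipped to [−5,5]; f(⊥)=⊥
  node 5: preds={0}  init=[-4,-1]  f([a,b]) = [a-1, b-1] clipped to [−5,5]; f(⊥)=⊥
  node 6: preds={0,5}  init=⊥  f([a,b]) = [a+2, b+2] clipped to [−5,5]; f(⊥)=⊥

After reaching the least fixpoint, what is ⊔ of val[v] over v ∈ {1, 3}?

[-3,2]

Trace (15 dequeues):
  [1] u=0 | in ⊥ | out ⊥ | ==
  [2] u=1 | in ⊥ | out ⊥ | ==
  [3] u=2 | in [-3,4] | out [-4,5] | prev ⊥ | push {}
  [4] u=3 | in [-4,5] | out [-3,1] | prev ⊥ | push {1,2}
  [5] u=4 | in [-4,5] | out [-4,5] | prev [-3,4] | push {}
  [6] u=5 | in ⊥ | out [-4,-1] | ==
  [7] u=6 | in [-4,-1] | out [-2,1] | prev ⊥ | push {}
  [8] u=1 | in [-3,1] | out [-2,2] | prev ⊥ | push {0}
  [9] u=2 | in [-4,5] | out [-5,5] | prev [-4,5] | push {3,4}
  [10] u=0 | in [-2,2] | out [-1,3] | prev ⊥ | push {5,6}
  [11] u=3 | in [-5,5] | out [-3,1] | ==
  [12] u=4 | in [-5,5] | out [-5,5] | prev [-4,5] | push {2}
  [13] u=5 | in [-1,3] | out [-4,2] | prev [-4,-1] | push {}
  [14] u=6 | in [-4,3] | out [-2,5] | prev [-2,1] | push {}
  [15] u=2 | in [-5,5] | out [-5,5] | ==

Converged values:
  [0] [-1,3]
  [1] [-2,2]
  [2] [-5,5]
  [3] [-3,1]
  [4] [-5,5]
  [5] [-4,2]
  [6] [-2,5]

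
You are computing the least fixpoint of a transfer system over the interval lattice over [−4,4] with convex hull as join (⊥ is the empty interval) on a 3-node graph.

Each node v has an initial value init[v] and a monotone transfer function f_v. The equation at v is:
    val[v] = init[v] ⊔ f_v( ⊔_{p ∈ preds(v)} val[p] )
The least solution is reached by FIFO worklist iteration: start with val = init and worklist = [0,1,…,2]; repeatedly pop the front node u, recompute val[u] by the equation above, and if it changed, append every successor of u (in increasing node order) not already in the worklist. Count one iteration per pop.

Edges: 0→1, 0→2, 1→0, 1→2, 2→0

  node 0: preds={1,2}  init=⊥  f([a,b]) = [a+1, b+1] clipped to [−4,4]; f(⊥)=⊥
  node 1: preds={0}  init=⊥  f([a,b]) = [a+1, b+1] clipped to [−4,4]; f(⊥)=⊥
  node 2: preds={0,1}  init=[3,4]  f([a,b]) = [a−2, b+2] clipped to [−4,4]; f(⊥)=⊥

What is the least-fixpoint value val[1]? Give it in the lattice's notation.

[-2,4]

Iteration log — 25 steps:
  step 1. node 0  ⊔preds=[3,4]  new=[4,4]  old=⊥  +wl: 
  step 2. node 1  ⊔preds=[4,4]  new=[4,4]  old=⊥  +wl: 0
  step 3. node 2  ⊔preds=[4,4]  new=[2,4]  old=[3,4]  +wl: 
  step 4. node 0  ⊔preds=[2,4]  new=[3,4]  old=[4,4]  +wl: 1,2
  step 5. node 1  ⊔preds=[3,4]  new=[4,4]  stable
  step 6. node 2  ⊔preds=[3,4]  new=[1,4]  old=[2,4]  +wl: 0
  step 7. node 0  ⊔preds=[1,4]  new=[2,4]  old=[3,4]  +wl: 1,2
  step 8. node 1  ⊔preds=[2,4]  new=[3,4]  old=[4,4]  +wl: 0
  step 9. node 2  ⊔preds=[2,4]  new=[0,4]  old=[1,4]  +wl: 
  step 10. node 0  ⊔preds=[0,4]  new=[1,4]  old=[2,4]  +wl: 1,2
  step 11. node 1  ⊔preds=[1,4]  new=[2,4]  old=[3,4]  +wl: 0
  step 12. node 2  ⊔preds=[1,4]  new=[-1,4]  old=[0,4]  +wl: 
  step 13. node 0  ⊔preds=[-1,4]  new=[0,4]  old=[1,4]  +wl: 1,2
  step 14. node 1  ⊔preds=[0,4]  new=[1,4]  old=[2,4]  +wl: 0
  step 15. node 2  ⊔preds=[0,4]  new=[-2,4]  old=[-1,4]  +wl: 
  step 16. node 0  ⊔preds=[-2,4]  new=[-1,4]  old=[0,4]  +wl: 1,2
  step 17. node 1  ⊔preds=[-1,4]  new=[0,4]  old=[1,4]  +wl: 0
  step 18. node 2  ⊔preds=[-1,4]  new=[-3,4]  old=[-2,4]  +wl: 
  step 19. node 0  ⊔preds=[-3,4]  new=[-2,4]  old=[-1,4]  +wl: 1,2
  step 20. node 1  ⊔preds=[-2,4]  new=[-1,4]  old=[0,4]  +wl: 0
  step 21. node 2  ⊔preds=[-2,4]  new=[-4,4]  old=[-3,4]  +wl: 
  step 22. node 0  ⊔preds=[-4,4]  new=[-3,4]  old=[-2,4]  +wl: 1,2
  step 23. node 1  ⊔preds=[-3,4]  new=[-2,4]  old=[-1,4]  +wl: 0
  step 24. node 2  ⊔preds=[-3,4]  new=[-4,4]  stable
  step 25. node 0  ⊔preds=[-4,4]  new=[-3,4]  stable

Least fixpoint reached:
  node 0: [-3,4]
  node 1: [-2,4]
  node 2: [-4,4]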